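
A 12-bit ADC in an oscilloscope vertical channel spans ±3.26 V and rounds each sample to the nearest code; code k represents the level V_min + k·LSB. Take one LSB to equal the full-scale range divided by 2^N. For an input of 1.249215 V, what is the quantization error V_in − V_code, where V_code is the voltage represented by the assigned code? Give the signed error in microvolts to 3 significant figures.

−346 µV

Range = 3.26 − (-3.26) = 6.52 V. LSB = 6.52 V / 2^12 ≈ 1.592 mV.
(1.249215 − (-3.26)) / LSB = 4.509215 × 4096/6.52 = 2832.7829. Nearest integer: k = 2833.
Reconstructed level: -3.26 + 2833 × 6.52/4096 V = 1.249560547 V.
e = 1.249215 − (1.249560547) = −346 µV.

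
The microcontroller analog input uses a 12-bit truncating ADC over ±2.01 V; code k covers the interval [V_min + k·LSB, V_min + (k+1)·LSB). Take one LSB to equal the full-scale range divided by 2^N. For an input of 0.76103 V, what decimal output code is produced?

The full-scale span is 2.01 − (-2.01) = 4.02 V. LSB = 4.02 V / 2^12 ≈ 0.9814 mV.
code = ⌊(V_in − V_min)/LSB⌋ = ⌊(V_in − V_min) × 2^12 / range⌋
     = ⌊(0.76103 − (-2.01)) × 4096 / 4.02⌋ = ⌊2.77103 × 4096/4.02⌋
     = ⌊2823.418⌋ = 2823.

2823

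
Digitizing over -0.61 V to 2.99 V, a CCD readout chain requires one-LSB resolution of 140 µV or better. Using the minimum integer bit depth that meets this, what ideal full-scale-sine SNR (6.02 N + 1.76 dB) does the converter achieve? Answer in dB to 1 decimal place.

92.1 dB

Span: 2.99 V − (-0.61 V) = 3.6 V.
Required number of levels: 3.6/140 µV = 25714; smallest N with 2^N ≥ that is 15.
SNR = 6.02 × 15 + 1.76 = 92.06 dB.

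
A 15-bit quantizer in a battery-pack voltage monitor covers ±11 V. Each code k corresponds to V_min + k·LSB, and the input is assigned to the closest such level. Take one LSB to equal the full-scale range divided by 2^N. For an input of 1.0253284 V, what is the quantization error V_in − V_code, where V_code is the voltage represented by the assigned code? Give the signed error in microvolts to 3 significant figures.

+121 µV

The full-scale span is 11 − (-11) = 22 V. LSB = 22 V / 2^15 ≈ 0.6714 mV.
(V_in − V_min)/LSB = (1.0253284 − (-11)) × 32768/22 = 17911.1800 → nearest code k = 17911.
V_code = -11 + (17911/32768) × 22 = 1.0252075195 V.
e = 1.0253284 − (1.0252075195) = +121 µV.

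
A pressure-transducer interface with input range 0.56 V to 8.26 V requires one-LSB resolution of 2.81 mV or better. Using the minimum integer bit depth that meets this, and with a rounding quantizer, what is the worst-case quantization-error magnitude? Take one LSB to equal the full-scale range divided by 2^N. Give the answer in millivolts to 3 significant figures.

Span: 8.26 V − (0.56 V) = 7.7 V.
7.7 V / 2.81 mV = 2740. Since 2^11 = 2048 and 2^12 = 4096, N = 12.
Step size = 7.7/4096 V = 1.8799 mV.
Max error for round-to-nearest is LSB/2 = 0.940 mV.

0.940 mV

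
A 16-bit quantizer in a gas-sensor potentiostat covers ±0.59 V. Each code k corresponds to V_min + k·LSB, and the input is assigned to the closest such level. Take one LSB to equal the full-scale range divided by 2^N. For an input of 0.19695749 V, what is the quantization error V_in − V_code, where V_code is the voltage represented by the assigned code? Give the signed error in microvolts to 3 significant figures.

−3.26 µV

Full-scale range = 0.59 V − (-0.59 V) = 1.18 V. LSB = 1.18 V / 2^16 ≈ 18.01 µV.
(V_in − V_min)/LSB = (0.19695749 − (-0.59)) × 65536/1.18 = 43706.8187 → nearest code k = 43707.
Reconstructed level: -0.59 + 43707 × 1.18/65536 V = 0.19696075439 V.
Error = V_in − V_code = 0.19695749 − (0.19696075439) = −3.26 µV.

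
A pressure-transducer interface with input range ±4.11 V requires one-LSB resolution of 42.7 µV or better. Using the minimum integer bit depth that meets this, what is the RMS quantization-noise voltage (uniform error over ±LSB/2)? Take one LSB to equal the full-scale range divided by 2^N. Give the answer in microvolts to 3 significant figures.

Range = 4.11 − (-4.11) = 8.22 V.
Levels needed ≥ 8.22/42.7 µV = 192500. 2^18 = 262144 suffices, so N_min = 18.
One LSB is 8.22 V / 262144 = 31.357 µV.
RMS noise = LSB/√12 = 9.05 µV.

9.05 µV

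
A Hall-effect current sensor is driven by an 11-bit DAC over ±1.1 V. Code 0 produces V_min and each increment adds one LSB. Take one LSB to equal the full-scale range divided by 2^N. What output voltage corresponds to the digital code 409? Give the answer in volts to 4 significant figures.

Range = 1.1 − (-1.1) = 2.2 V. LSB = 2.2 V / 2^11.
V_out = -1.1 + 409 × (2.2/2048) V
      = -1.1 V + 0.439355 V = -0.660645 V.

-0.6606 V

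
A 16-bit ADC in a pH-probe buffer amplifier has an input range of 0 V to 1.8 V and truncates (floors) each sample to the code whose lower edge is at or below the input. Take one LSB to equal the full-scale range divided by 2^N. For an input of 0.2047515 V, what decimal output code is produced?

7454

Range is 1.8 V. LSB = 1.8 V / 2^16 ≈ 27.47 µV.
(V_in − V_min) × 2^16/range = (0.2047515 − (0)) × 65536/1.8 = 7454.775.
Floor → code = 7454.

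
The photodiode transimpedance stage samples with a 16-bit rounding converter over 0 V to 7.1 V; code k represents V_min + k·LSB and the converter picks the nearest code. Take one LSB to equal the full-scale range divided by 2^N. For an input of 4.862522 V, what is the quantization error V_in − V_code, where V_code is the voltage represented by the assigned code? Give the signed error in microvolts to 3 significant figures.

+14.4 µV

Range is 7.1 V. LSB = 7.1 V / 2^16 ≈ 108.3 µV.
(V_in − V_min)/LSB = (4.862522 − (0)) × 65536/7.1 = 44883.1326 → nearest code k = 44883.
V_code = 0 + (44883/65536) × 7.1 = 4.8625076294 V.
V_in − V_code = 4.862522 − (4.8625076294) = +14.4 µV.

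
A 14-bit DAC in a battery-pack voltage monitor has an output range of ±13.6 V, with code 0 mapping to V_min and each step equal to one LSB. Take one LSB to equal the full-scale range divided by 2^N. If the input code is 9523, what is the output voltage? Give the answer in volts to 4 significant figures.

Full-scale range = 13.6 V − (-13.6 V) = 27.2 V. LSB = 27.2 V / 2^14.
Output = V_min + (9523/16384) × range = -13.6 + 0.581238 × 27.2 V
      = -13.6 + 15.8097 = 2.20967 V.

2.210 V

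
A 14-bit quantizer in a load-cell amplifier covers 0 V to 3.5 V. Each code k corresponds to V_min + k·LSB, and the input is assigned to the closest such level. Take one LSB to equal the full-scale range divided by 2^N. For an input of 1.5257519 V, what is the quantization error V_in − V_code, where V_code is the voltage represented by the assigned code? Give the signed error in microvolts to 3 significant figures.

Full-scale range = 3.5 V. LSB = 3.5 V / 2^14 ≈ 213.6 µV.
(1.5257519 − (0)) / LSB = 1.5257519 × 16384/3.5 = 7142.2626. Nearest integer: k = 7142.
V_code = V_min + k × range/2^14 = 0 + 7142 × 3.5/16384 = 1.5256958008 V.
V_in − V_code = 1.5257519 − (1.5256958008) = +56.1 µV.

+56.1 µV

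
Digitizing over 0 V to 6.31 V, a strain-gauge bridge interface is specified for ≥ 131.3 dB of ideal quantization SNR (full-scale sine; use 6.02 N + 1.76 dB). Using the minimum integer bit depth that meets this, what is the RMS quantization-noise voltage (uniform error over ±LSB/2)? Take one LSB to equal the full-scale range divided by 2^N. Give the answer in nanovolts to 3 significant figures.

Full-scale range = 6.31 V.
6.02 N + 1.76 ≥ 131.3 gives N ≥ 21.518, so the minimum integer is 22.
One LSB is 6.31 V / 4194304 = 1.5044 µV.
RMS noise = LSB/√12 = 434 nV.

434 nV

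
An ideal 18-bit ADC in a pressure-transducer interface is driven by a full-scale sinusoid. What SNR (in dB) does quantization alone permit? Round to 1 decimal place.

6.02(18) + 1.76 = 108.36 + 1.76 = 110.12 dB.

110.1 dB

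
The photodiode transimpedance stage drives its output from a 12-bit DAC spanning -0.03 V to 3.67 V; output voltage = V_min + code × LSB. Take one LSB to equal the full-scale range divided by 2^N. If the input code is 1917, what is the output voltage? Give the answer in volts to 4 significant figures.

1.702 V

Span: 3.67 V − (-0.03 V) = 3.7 V. LSB = 3.7 V / 2^12.
V_out = -0.03 + 1917 × (3.7/4096) V
      = -0.03 + 1.73167 = 1.70167 V.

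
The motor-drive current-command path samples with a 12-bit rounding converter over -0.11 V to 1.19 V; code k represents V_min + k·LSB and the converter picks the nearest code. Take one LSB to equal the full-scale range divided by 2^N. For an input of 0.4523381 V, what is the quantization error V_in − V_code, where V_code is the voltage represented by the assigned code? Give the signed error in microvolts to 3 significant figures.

The full-scale span is 1.19 − (-0.11) = 1.3 V. LSB = 1.3 V / 2^12 ≈ 317.4 µV.
(0.4523381 − (-0.11)) / LSB = 0.5623381 × 4096/1.3 = 1771.7976. Nearest integer: k = 1772.
Reconstructed level: -0.11 + 1772 × 1.3/4096 V = 0.4524023438 V.
Error = V_in − V_code = 0.4523381 − (0.4524023438) = −64.2 µV.

−64.2 µV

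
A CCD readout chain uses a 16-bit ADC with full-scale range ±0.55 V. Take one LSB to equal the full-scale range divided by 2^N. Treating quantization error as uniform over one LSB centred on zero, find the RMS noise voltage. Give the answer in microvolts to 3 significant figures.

4.85 µV

Range = 0.55 − (-0.55) = 1.1 V.
LSB = 1.1 V ÷ 2^16 = 1.1/65536 V = 16.785 µV.
V_rms = LSB/√12 = 16.785 µV / √12 = 4.85 µV.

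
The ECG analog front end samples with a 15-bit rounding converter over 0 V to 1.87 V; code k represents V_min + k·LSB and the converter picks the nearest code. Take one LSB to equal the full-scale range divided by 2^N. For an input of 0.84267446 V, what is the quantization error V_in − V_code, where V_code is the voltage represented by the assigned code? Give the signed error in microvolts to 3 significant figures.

V_FS = 1.87 V. LSB = 1.87 V / 2^15 ≈ 57.07 µV.
(0.84267446 − (0)) / LSB = 0.84267446 × 32768/1.87 = 14766.1801. Nearest integer: k = 14766.
Reconstructed level: 0 + 14766 × 1.87/32768 V = 0.84266418457 V.
e = 0.84267446 − (0.84266418457) = +10.3 µV.

+10.3 µV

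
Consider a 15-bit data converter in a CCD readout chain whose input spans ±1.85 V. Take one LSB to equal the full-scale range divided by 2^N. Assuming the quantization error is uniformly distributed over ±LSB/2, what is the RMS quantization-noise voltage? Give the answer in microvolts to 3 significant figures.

Full-scale range = 1.85 V − (-1.85 V) = 3.7 V.
Step size = 3.7/32768 V = 112.92 µV.
For a uniform distribution on [−LSB/2, +LSB/2], V_rms = LSB/√12 = 112.92 µV/3.4641 = 32.6 µV.

32.6 µV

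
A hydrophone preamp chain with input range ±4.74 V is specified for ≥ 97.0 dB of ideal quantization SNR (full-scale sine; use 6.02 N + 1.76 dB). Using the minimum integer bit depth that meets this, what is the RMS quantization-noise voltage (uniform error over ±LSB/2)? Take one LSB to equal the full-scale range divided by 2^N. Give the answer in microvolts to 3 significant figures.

Range = 4.74 − (-4.74) = 9.48 V.
6.02 N + 1.76 ≥ 97.0 gives N ≥ 15.821, so the minimum integer is 16.
LSB = 9.48 V ÷ 2^16 = 9.48/65536 V = 144.65 µV.
σ_q = LSB/√12 = 144.65 µV/3.4641 = 41.8 µV.

41.8 µV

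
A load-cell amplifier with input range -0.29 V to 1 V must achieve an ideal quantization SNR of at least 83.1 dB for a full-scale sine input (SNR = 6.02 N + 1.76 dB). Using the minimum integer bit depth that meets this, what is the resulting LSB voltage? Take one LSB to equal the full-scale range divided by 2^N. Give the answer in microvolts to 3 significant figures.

Range = 1 − (-0.29) = 1.29 V.
Solving 6.02 N ≥ 83.1 − 1.76: N ≥ 13.512. Round up → N = 14.
One LSB is 1.29 V / 16384 = 78.7 µV.

78.7 µV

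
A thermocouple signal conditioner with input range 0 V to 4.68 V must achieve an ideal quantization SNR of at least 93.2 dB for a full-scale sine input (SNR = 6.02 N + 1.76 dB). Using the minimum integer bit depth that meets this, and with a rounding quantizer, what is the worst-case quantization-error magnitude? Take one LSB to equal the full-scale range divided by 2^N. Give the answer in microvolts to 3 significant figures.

35.7 µV

Span = 4.68 V.
N ≥ (93.2 − 1.76)/6.02 = 15.189 → N_min = 16.
One LSB is 4.68 V / 65536 = 71.411 µV.
|e|_max = LSB/2 = 35.7 µV.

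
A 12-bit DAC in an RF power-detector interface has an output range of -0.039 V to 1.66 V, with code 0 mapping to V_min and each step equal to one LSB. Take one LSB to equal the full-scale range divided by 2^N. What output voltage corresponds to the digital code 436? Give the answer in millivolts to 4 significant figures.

Full-scale range = 1.66 V − (-0.039 V) = 1.699 V. LSB = 1.699 V / 2^12.
V_out = V_min + code × LSB = -0.039 V + 436 × 1.699 V / 4096
      = -0.039 V + 0.180851 V = 0.141851 V.

141.9 mV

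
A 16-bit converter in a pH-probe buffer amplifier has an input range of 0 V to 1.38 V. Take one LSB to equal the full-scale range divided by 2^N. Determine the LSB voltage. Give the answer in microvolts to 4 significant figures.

Span = 1.38 V.
There are 2^16 = 65536 steps.
One LSB is 1.38 V / 65536 = 21.06 µV.

21.06 µV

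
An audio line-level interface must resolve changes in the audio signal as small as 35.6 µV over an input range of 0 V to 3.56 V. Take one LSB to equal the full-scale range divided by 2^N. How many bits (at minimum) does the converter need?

Span = 3.56 V.
Levels needed ≥ 3.56/35.6 µV = 100000. 2^17 = 131072 suffices, so N_min = 17.

17 bits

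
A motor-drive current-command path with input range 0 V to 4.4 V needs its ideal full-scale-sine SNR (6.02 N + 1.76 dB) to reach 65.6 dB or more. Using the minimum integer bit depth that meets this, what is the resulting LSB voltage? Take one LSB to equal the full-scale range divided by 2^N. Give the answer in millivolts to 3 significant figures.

2.15 mV

Full-scale range = 4.4 V.
Solving 6.02 N ≥ 65.6 − 1.76: N ≥ 10.605. Round up → N = 11.
LSB = 4.4 V ÷ 2^11 = 4.4/2048 V = 2.15 mV.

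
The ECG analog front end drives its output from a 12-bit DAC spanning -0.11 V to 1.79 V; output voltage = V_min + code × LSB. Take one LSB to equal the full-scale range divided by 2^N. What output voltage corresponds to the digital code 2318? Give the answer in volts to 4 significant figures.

0.9652 V

Span: 1.79 V − (-0.11 V) = 1.9 V. LSB = 1.9 V / 2^12.
V_out = -0.11 + 2318 × (1.9/4096) V
      = -0.11 + 1.07524 = 0.965244 V.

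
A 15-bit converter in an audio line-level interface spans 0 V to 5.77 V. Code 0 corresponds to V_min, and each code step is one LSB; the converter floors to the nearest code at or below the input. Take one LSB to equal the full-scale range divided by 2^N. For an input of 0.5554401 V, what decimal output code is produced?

V_FS = 5.77 V. LSB = 5.77 V / 2^15 ≈ 176.1 µV.
V_in − V_min = 0.5554401 − (0) = 0.5554401 V.
Divide by LSB: 0.5554401 × 32768/5.77 = 3154.3607.
Truncating gives code 3154.

3154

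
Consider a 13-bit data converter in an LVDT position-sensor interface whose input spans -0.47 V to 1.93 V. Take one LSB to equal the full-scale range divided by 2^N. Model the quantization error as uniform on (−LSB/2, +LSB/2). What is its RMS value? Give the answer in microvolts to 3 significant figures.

Span: 1.93 V − (-0.47 V) = 2.4 V.
LSB = 2.4 V / 2^13 = 292.97 µV.
For a uniform distribution on [−LSB/2, +LSB/2], V_rms = LSB/√12 = 292.97 µV/3.4641 = 84.6 µV.

84.6 µV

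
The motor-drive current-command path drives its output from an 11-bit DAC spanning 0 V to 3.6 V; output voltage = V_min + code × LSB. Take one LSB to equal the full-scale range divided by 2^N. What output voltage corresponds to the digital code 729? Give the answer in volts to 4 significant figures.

Span = 3.6 V. LSB = 3.6 V / 2^11.
V_out = 0 + 729 × (3.6/2048) V
      = 0 + 1.28145 = 1.28145 V.

1.281 V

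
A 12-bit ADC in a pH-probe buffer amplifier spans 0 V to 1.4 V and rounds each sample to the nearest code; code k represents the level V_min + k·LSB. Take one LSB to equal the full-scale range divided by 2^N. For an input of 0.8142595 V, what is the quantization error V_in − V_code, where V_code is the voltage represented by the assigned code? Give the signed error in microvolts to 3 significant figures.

+99.3 µV

Full-scale range = 1.4 V. LSB = 1.4 V / 2^12 ≈ 341.8 µV.
Position in LSBs: (0.8142595 − (0)) × 4096/1.4 = 2382.2907; rounding gives k = 2382.
V_code = V_min + k × range/2^12 = 0 + 2382 × 1.4/4096 = 0.8141601563 V.
e = 0.8142595 − (0.8141601563) = +99.3 µV.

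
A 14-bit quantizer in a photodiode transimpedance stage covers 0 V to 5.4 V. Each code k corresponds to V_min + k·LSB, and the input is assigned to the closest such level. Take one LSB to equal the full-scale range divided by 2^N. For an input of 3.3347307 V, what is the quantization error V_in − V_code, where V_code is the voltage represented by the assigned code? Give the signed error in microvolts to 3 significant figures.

V_FS = 5.4 V. LSB = 5.4 V / 2^14 ≈ 329.6 µV.
(V_in − V_min)/LSB = (3.3347307 − (0)) × 16384/5.4 = 10117.8200 → nearest code k = 10118.
V_code = 0 + (10118/16384) × 5.4 = 3.3347900391 V.
e = 3.3347307 − (3.3347900391) = −59.3 µV.

−59.3 µV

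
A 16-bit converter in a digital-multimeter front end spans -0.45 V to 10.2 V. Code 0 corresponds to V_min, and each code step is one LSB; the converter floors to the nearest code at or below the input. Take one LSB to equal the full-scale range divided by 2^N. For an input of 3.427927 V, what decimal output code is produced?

Span: 10.2 V − (-0.45 V) = 10.65 V. LSB = 10.65 V / 2^16 ≈ 162.5 µV.
code = ⌊(V_in − V_min)/LSB⌋ = ⌊(V_in − V_min) × 2^16 / range⌋
     = ⌊(3.427927 − (-0.45)) × 65536 / 10.65⌋ = ⌊3.877927 × 65536/10.65⌋
     = ⌊23863.270⌋ = 23863.

23863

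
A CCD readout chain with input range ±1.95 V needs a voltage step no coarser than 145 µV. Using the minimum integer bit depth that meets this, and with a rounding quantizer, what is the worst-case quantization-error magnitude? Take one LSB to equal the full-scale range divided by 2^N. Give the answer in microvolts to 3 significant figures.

Range = 1.95 − (-1.95) = 3.9 V.
3.9 V / 145 µV = 26900. Since 2^14 = 16384 and 2^15 = 32768, N = 15.
One LSB is 3.9 V / 32768 = 119.02 µV.
Half an LSB is 59.5 µV.

59.5 µV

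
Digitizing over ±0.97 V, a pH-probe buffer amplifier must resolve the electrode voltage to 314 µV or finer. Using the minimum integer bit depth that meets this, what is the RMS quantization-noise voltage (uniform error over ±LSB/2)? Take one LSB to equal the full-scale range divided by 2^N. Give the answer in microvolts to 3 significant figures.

68.4 µV

The full-scale span is 0.97 − (-0.97) = 1.94 V.
Need 2^N ≥ 1.94 V / 314 µV = 6178 → N_min = 13.
One LSB is 1.94 V / 8192 = 236.82 µV.
V_rms = LSB/√12 = 68.4 µV.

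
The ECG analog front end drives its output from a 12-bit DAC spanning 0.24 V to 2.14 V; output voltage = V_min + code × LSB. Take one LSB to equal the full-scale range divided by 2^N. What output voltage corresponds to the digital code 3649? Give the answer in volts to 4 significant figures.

Span: 2.14 V − (0.24 V) = 1.9 V. LSB = 1.9 V / 2^12.
V_out = 0.24 + 3649 × (1.9/4096) V
      = 0.24 V + 1.69265 V = 1.93265 V.

1.933 V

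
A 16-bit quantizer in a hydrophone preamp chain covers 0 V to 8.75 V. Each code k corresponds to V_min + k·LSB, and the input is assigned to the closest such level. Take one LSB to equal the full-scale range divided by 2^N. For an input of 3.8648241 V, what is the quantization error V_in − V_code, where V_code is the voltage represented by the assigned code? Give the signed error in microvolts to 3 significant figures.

−17.4 µV

Range is 8.75 V. LSB = 8.75 V / 2^16 ≈ 133.5 µV.
(3.8648241 − (0)) / LSB = 3.8648241 × 65536/8.75 = 28946.8700. Nearest integer: k = 28947.
Reconstructed level: 0 + 28947 × 8.75/65536 V = 3.8648414612 V.
V_in − V_code = 3.8648241 − (3.8648414612) = −17.4 µV.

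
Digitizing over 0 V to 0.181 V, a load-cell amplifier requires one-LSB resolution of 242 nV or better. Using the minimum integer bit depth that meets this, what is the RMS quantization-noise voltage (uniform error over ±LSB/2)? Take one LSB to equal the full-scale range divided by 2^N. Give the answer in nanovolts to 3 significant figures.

49.8 nV

Span = 0.181 V.
Levels needed ≥ 0.181/242 nV = 747900. 2^20 = 1048576 suffices, so N_min = 20.
One LSB is 0.181 V / 1048576 = 172.62 nV.
V_rms = LSB/√12 = 49.8 nV.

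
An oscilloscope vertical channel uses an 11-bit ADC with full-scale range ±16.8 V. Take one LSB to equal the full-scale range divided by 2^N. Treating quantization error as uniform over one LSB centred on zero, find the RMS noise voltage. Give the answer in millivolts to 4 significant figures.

The full-scale span is 16.8 − (-16.8) = 33.6 V.
LSB = 33.6 V ÷ 2^11 = 33.6/2048 V = 16.4063 mV.
σ_q = LSB/√12 = 16.4063 mV/3.4641 = 4.736 mV.

4.736 mV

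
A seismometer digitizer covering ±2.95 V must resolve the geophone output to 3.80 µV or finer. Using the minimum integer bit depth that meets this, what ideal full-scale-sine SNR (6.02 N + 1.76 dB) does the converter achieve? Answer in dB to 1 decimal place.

The full-scale span is 2.95 − (-2.95) = 5.9 V.
Need 2^N ≥ 5.9 V / 3.80 µV = 1.553e6 → N_min = 21.
6.02(21) + 1.76 = 128.18 dB.

128.2 dB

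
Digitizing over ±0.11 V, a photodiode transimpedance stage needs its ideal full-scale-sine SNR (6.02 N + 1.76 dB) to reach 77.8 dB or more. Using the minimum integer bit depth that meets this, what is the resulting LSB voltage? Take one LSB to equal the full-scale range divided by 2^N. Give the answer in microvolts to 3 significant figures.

26.9 µV

Range = 0.11 − (-0.11) = 0.22 V.
6.02 N + 1.76 ≥ 77.8 gives N ≥ 12.631, so the minimum integer is 13.
LSB = 0.22 V / 2^13 = 26.9 µV.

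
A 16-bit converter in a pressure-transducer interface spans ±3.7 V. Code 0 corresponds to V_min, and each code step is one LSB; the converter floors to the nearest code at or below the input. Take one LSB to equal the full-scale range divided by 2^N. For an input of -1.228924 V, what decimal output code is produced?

21884

Span: 3.7 V − (-3.7 V) = 7.4 V. LSB = 7.4 V / 2^16 ≈ 112.9 µV.
code = ⌊(V_in − V_min)/LSB⌋ = ⌊(V_in − V_min) × 2^16 / range⌋
     = ⌊(-1.228924 − (-3.7)) × 65536 / 7.4⌋ = ⌊2.471076 × 65536/7.4⌋
     = ⌊21884.383⌋ = 21884.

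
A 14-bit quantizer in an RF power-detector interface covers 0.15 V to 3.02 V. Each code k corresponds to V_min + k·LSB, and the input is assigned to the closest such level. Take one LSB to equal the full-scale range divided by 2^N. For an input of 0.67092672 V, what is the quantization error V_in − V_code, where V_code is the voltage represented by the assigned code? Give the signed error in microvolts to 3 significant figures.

Full-scale range = 3.02 V − (0.15 V) = 2.87 V. LSB = 2.87 V / 2^14 ≈ 175.2 µV.
(0.67092672 − (0.15)) / LSB = 0.52092672 × 16384/2.87 = 2973.8200. Nearest integer: k = 2974.
Reconstructed level: 0.15 + 2974 × 2.87/16384 V = 0.67095825195 V.
V_in − V_code = 0.67092672 − (0.67095825195) = −31.5 µV.

−31.5 µV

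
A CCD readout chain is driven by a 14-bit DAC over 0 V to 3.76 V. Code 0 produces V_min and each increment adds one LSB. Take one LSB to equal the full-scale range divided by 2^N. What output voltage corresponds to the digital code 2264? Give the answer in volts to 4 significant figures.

Span = 3.76 V. LSB = 3.76 V / 2^14.
V_out = V_min + code × LSB = 0 V + 2264 × 3.76 V / 16384
      = 0 + 0.519570 = 0.519570 V.

0.5196 V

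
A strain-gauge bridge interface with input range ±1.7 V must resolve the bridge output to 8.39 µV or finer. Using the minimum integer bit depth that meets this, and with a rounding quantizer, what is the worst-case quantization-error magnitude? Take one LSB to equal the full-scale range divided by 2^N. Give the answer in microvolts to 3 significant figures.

3.24 µV

Full-scale range = 1.7 V − (-1.7 V) = 3.4 V.
Need 2^N ≥ 3.4 V / 8.39 µV = 405200 → N_min = 19.
LSB = 3.4 V / 2^19 = 6.4850 µV.
|e|_max = LSB/2 = 3.24 µV.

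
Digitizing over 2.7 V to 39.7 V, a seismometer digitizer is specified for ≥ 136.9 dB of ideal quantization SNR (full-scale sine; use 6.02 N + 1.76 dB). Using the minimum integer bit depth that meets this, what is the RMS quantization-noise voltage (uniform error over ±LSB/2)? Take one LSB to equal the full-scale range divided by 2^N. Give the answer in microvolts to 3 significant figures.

1.27 µV

Range = 39.7 − (2.7) = 37 V.
Required N = ⌈(136.9 − 1.76)/6.02⌉ = ⌈22.449⌉ = 23.
LSB = 37 V ÷ 2^23 = 37/8388608 V = 4.4107 µV.
σ_q = LSB/√12 = 4.4107 µV/3.4641 = 1.27 µV.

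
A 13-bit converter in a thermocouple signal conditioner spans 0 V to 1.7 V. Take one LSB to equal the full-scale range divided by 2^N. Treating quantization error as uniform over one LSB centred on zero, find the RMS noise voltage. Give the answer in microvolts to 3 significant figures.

59.9 µV

Span = 1.7 V.
One LSB is 1.7 V / 8192 = 207.52 µV.
σ_q = LSB/√12 = 207.52 µV/3.4641 = 59.9 µV.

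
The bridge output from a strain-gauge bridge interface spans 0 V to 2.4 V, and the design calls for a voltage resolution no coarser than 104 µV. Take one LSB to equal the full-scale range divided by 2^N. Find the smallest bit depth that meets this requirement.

15 bits

Span = 2.4 V.
2.4 V / 104 µV = 23080. Since 2^14 = 16384 and 2^15 = 32768, N = 15.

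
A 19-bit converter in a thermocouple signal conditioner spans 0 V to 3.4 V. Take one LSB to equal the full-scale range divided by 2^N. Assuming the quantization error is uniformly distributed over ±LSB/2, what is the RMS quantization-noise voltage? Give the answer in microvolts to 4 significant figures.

Span = 3.4 V.
LSB = 3.4 V ÷ 2^19 = 3.4/524288 V = 6.48499 µV.
RMS of a uniform error over width LSB is LSB/√12 = 1.872 µV.

1.872 µV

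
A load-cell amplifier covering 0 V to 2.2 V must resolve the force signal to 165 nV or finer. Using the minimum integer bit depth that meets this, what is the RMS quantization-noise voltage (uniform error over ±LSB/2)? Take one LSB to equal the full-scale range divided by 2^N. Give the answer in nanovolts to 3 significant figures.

37.9 nV

V_FS = 2.2 V.
Levels needed ≥ 2.2/165 nV = 1.333e7. 2^24 = 16777216 suffices, so N_min = 24.
One LSB is 2.2 V / 16777216 = 131.13 nV.
σ_q = LSB/√12 = 131.13 nV/3.4641 = 37.9 nV.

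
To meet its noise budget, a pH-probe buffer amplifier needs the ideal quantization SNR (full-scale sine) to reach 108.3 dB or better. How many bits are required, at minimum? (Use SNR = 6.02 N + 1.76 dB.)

Required N = ⌈(108.3 − 1.76)/6.02⌉ = ⌈17.698⌉ = 18.

18 bits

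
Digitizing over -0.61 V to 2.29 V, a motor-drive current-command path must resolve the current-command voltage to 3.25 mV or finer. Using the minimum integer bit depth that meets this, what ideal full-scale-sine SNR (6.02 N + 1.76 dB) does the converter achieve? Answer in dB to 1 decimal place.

62.0 dB

Span: 2.29 V − (-0.61 V) = 2.9 V.
2.9 V / 3.25 mV = 892.3. Since 2^9 = 512 and 2^10 = 1024, N = 10.
6.02(10) + 1.76 = 61.96 dB.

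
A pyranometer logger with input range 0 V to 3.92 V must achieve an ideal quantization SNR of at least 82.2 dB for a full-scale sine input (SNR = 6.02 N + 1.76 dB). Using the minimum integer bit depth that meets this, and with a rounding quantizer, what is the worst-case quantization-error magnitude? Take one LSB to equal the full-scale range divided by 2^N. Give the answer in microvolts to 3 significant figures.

120 µV

Range is 3.92 V.
N ≥ (82.2 − 1.76)/6.02 = 13.362 → N_min = 14.
One LSB is 3.92 V / 16384 = 239.26 µV.
Half an LSB is 120 µV.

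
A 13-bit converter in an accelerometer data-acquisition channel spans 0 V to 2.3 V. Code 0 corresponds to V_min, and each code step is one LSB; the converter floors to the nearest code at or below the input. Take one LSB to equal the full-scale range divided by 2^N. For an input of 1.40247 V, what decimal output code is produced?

V_FS = 2.3 V. LSB = 2.3 V / 2^13 ≈ 280.8 µV.
code = ⌊(V_in − V_min)/LSB⌋ = ⌊(V_in − V_min) × 2^13 / range⌋
     = ⌊(1.40247 − (0)) × 8192 / 2.3⌋ = ⌊1.40247 × 8192/2.3⌋
     = ⌊4995.232⌋ = 4995.

4995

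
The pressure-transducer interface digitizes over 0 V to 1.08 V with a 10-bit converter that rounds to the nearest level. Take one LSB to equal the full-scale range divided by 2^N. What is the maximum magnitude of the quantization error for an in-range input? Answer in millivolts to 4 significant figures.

Full-scale range = 1.08 V.
Step size = 1.08/1024 V = 1.05469 mV.
Worst-case error for round-to-nearest is half an LSB: 0.5273 mV.

0.5273 mV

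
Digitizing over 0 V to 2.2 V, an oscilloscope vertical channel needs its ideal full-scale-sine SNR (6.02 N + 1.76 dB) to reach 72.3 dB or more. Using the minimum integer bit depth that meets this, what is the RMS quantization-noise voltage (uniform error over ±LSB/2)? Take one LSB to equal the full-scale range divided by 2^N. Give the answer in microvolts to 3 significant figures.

155 µV

Span = 2.2 V.
Required N = ⌈(72.3 − 1.76)/6.02⌉ = ⌈11.718⌉ = 12.
LSB = 2.2 V ÷ 2^12 = 2.2/4096 V = 0.53711 mV.
V_rms = LSB/√12 = 155 µV.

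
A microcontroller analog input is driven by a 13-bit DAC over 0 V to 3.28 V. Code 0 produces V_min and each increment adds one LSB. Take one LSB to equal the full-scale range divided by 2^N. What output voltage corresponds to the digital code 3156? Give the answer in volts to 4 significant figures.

Span = 3.28 V. LSB = 3.28 V / 2^13.
Output = V_min + (3156/8192) × range = 0 + 0.385254 × 3.28 V
      = 0 V + 1.26363 V = 1.26363 V.

1.264 V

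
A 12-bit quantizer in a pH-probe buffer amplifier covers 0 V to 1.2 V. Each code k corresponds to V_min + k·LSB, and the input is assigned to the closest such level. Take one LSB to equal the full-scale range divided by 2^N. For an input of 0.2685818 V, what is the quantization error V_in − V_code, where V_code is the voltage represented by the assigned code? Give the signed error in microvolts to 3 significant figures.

Full-scale range = 1.2 V. LSB = 1.2 V / 2^12 ≈ 293.0 µV.
Position in LSBs: (0.2685818 − (0)) × 4096/1.2 = 916.7592; rounding gives k = 917.
V_code = V_min + k × range/2^12 = 0 + 917 × 1.2/4096 = 0.2686523438 V.
e = 0.2685818 − (0.2686523438) = −70.5 µV.

−70.5 µV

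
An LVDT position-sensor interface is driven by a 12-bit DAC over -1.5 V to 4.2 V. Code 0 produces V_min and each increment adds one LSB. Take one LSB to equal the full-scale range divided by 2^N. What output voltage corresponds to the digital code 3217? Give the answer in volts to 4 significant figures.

2.977 V

The full-scale span is 4.2 − (-1.5) = 5.7 V. LSB = 5.7 V / 2^12.
V_out = -1.5 + 3217 × (5.7/4096) V
      = -1.5 V + 4.47678 V = 2.97678 V.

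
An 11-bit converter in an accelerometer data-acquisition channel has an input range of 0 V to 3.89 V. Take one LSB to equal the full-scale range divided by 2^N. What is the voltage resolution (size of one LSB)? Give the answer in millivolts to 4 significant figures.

V_FS = 3.89 V.
Number of codes = 2^11 = 2048.
Step size = 3.89/2048 V = 1.899 mV.

1.899 mV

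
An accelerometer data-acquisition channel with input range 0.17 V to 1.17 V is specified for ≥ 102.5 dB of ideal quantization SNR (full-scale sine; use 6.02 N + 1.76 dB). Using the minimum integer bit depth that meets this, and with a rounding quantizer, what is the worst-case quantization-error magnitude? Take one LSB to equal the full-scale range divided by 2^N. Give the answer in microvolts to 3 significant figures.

The full-scale span is 1.17 − (0.17) = 1 V.
N ≥ (102.5 − 1.76)/6.02 = 16.734 → N_min = 17.
LSB = 1 V ÷ 2^17 = 1/131072 V = 7.6294 µV.
Max error for round-to-nearest is LSB/2 = 3.81 µV.

3.81 µV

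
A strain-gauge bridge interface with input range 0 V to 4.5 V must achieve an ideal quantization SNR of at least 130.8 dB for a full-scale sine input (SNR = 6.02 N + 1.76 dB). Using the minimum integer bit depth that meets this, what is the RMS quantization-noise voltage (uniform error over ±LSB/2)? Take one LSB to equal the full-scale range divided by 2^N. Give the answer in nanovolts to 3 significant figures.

Range is 4.5 V.
N ≥ (130.8 − 1.76)/6.02 = 21.435 → N_min = 22.
LSB = 4.5 V ÷ 2^22 = 4.5/4194304 V = 1.0729 µV.
V_rms = LSB/√12 = 310 nV.

310 nV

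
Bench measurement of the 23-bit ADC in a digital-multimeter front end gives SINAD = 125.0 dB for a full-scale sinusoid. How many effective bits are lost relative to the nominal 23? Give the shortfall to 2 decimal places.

ENOB = (SINAD − 1.76)/6.02 = (125.0 − 1.76)/6.02 = 20.4718 bits.
Lost resolution: 23 − 20.4718 = 2.5282 bits.

2.53 bits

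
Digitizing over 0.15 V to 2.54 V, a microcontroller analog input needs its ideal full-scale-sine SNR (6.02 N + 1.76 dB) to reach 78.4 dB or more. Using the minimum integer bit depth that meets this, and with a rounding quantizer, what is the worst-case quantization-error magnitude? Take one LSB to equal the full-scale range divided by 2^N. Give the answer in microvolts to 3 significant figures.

146 µV

Full-scale range = 2.54 V − (0.15 V) = 2.39 V.
Required N = ⌈(78.4 − 1.76)/6.02⌉ = ⌈12.731⌉ = 13.
Step size = 2.39/8192 V = 291.75 µV.
Half an LSB is 146 µV.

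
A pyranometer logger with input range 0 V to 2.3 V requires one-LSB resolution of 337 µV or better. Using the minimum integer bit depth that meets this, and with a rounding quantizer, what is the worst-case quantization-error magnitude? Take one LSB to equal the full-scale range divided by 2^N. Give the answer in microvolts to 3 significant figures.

140 µV

Span = 2.3 V.
Required number of levels: 2.3/337 µV = 6824.9; smallest N with 2^N ≥ that is 13.
LSB = 2.3 V ÷ 2^13 = 2.3/8192 V = 280.76 µV.
Half an LSB is 140 µV.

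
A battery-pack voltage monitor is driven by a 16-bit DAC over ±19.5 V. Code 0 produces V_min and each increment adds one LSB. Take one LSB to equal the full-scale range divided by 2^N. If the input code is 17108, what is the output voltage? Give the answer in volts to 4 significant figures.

Full-scale range = 19.5 V − (-19.5 V) = 39 V. LSB = 39 V / 2^16.
Output = V_min + (17108/65536) × range = -19.5 + 0.261047 × 39 V
      = -19.5 V + 10.1808 V = -9.31915 V.

-9.319 V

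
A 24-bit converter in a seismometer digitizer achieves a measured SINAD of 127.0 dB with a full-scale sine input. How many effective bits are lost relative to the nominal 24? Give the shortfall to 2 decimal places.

3.20 bits

ENOB = (SINAD − 1.76)/6.02 = (127.0 − 1.76)/6.02 = 20.8040 bits.
Lost resolution: 24 − 20.8040 = 3.1960 bits.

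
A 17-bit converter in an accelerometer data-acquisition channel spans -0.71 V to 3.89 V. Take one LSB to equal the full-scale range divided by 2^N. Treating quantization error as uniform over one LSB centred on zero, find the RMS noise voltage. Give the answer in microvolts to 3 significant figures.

10.1 µV

Full-scale range = 3.89 V − (-0.71 V) = 4.6 V.
LSB = 4.6 V ÷ 2^17 = 4.6/131072 V = 35.095 µV.
RMS of a uniform error over width LSB is LSB/√12 = 10.1 µV.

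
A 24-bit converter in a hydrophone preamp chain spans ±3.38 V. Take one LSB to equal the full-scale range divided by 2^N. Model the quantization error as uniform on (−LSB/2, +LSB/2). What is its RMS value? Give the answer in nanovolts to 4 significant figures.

116.3 nV

Range = 3.38 − (-3.38) = 6.76 V.
One LSB is 6.76 V / 16777216 = 402.927 nV.
For a uniform distribution on [−LSB/2, +LSB/2], V_rms = LSB/√12 = 402.927 nV/3.4641 = 116.3 nV.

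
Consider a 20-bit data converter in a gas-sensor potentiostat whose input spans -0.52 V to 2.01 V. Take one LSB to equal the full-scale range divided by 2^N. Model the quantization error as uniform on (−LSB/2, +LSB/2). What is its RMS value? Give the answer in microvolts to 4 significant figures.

0.6965 µV

The full-scale span is 2.01 − (-0.52) = 2.53 V.
LSB = 2.53 V / 2^20 = 2.41280 µV.
RMS of a uniform error over width LSB is LSB/√12 = 0.6965 µV.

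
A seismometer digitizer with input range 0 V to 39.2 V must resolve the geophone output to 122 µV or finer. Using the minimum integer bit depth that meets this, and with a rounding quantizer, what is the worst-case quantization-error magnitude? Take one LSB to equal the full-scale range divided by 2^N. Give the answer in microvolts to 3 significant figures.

Span = 39.2 V.
Levels needed ≥ 39.2/122 µV = 321300. 2^19 = 524288 suffices, so N_min = 19.
Step size = 39.2/524288 V = 74.768 µV.
|e|_max = LSB/2 = 37.4 µV.

37.4 µV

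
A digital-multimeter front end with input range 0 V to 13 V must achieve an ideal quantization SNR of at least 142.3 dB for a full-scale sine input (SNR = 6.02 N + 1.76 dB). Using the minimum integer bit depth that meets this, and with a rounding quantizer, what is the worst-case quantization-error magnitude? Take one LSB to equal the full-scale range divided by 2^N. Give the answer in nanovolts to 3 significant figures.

387 nV

Full-scale range = 13 V.
Solving 6.02 N ≥ 142.3 − 1.76: N ≥ 23.346. Round up → N = 24.
LSB = 13 V ÷ 2^24 = 13/16777216 V = 0.77486 µV.
Max error for round-to-nearest is LSB/2 = 387 nV.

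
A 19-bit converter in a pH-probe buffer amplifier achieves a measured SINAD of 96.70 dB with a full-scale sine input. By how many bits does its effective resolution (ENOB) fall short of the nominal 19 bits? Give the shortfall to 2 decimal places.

3.23 bits

ENOB = (SINAD − 1.76)/6.02 = (96.70 − 1.76)/6.02 = 15.7708 bits.
19 − 15.7708 = 3.23 bits below nominal.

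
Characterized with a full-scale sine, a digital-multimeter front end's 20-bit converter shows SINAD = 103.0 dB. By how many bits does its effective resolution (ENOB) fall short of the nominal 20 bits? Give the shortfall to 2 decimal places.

3.18 bits

ENOB = (SINAD − 1.76)/6.02 = (103.0 − 1.76)/6.02 = 16.8173 bits.
Lost resolution: 20 − 16.8173 = 3.1827 bits.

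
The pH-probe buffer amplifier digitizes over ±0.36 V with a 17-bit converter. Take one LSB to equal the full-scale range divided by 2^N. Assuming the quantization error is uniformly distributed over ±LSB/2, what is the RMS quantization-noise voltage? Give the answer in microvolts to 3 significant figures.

1.59 µV

The full-scale span is 0.36 − (-0.36) = 0.72 V.
LSB = 0.72 V ÷ 2^17 = 0.72/131072 V = 5.4932 µV.
RMS of a uniform error over width LSB is LSB/√12 = 1.59 µV.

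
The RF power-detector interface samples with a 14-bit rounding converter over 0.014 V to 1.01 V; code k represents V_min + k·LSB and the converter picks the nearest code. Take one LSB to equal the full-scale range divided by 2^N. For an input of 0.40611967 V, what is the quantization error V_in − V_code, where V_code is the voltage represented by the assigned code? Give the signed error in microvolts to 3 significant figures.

+17.6 µV

The full-scale span is 1.01 − (0.014) = 0.996 V. LSB = 0.996 V / 2^14 ≈ 60.79 µV.
(V_in − V_min)/LSB = (0.40611967 − (0.014)) × 16384/0.996 = 6450.2898 → nearest code k = 6450.
V_code = V_min + k × range/2^14 = 0.014 + 6450 × 0.996/16384 = 0.40610205078 V.
V_in − V_code = 0.40611967 − (0.40610205078) = +17.6 µV.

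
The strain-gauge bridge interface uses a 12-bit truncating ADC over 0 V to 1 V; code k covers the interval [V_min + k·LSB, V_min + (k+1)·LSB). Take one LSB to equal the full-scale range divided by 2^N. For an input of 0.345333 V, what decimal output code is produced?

1414

Span = 1 V. LSB = 1 V / 2^12 ≈ 244.1 µV.
(V_in − V_min) × 2^12/range = (0.345333 − (0)) × 4096/1 = 1414.484.
Floor → code = 1414.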